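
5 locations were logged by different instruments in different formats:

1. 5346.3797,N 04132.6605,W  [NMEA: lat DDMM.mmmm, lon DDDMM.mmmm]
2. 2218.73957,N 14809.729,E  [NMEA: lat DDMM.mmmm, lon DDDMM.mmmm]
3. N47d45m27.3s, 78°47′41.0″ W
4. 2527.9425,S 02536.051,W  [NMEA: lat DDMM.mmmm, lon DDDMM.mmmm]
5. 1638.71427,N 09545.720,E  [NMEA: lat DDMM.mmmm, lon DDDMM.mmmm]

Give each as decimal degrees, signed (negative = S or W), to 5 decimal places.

1. 53.77300, -41.54434
2. 22.31233, 148.16215
3. 47.75758, -78.79472
4. -25.46571, -25.60085
5. 16.64524, 95.76200

Point 1:
  φ: split at 2 digits → 53° and 46.3797′; 53 + 46.3797/60 = 53.772995
  N → positive
  Lon: split at 3 digits → 041° and 32.6605′; 41 + 32.6605/60 = 41.544342
  W ⇒ negate
Point 2:
  Latitude: degrees = first 2 digits = 22, minutes = 18.73957; 22 + 18.73957/60 = 22.312326
  N → positive
  Lon: degrees = first 3 digits = 148, minutes = 9.729; 148 + 9.729/60 = 148.162150
  E ⇒ keep positive
Point 3:
  Latitude: 47 + 45/60 + 27.3/3600 = 47.757583
  N → positive
  λ: 47′ + 41″ = 47.68333′; 78 + 47.68333/60 = 78.794722
  W ⇒ negate
Point 4:
  φ: split at 2 digits → 25° and 27.9425′; 25 + 27.9425/60 = 25.465708
  S → negative
  Longitude: degrees = first 3 digits = 25, minutes = 36.051; 25 + 36.051/60 = 25.600850
  W ⇒ negate
Point 5:
  Latitude: split at 2 digits → 16° and 38.71427′; 16 + 38.71427/60 = 16.645238
  N ⇒ keep positive
  Lon: degrees = first 3 digits = 95, minutes = 45.72; 95 + 45.72/60 = 95.762000
  E → positive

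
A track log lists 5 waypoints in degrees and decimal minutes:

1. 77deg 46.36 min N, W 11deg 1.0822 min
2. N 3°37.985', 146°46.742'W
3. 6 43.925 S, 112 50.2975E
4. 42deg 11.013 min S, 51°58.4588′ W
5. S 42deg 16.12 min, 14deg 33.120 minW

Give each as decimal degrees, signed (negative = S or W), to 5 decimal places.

Point 1:
  φ: 77 + 46.36/60 = 77.772667
  N → positive
  Longitude: 1.0822′ = 0.018037°; total 11.018037
  W ⇒ negate
Point 2:
  Latitude: 3 + 37.985/60 = 3.633083
  N → positive
  Lon: 146 + 46.742/60 = 146.779033
  hemisphere W, so the sign is −
Point 3:
  Lat: 43.925′ = 0.732083°; total 6.732083
  hemisphere S, so the sign is −
  Longitude: 50.2975′ = 0.838292°; total 112.838292
  E ⇒ keep positive
Point 4:
  Latitude: 11.013′ = 0.183550°; total 42.183550
  S → negative
  Lon: 51 + 58.4588/60 = 51.974313
  W → negative
Point 5:
  φ: 42 + 16.12/60 = 42.268667
  S ⇒ negate
  λ: 14 + 33.12/60 = 14.552000
  W → negative

1. 77.77267, -11.01804
2. 3.63308, -146.77903
3. -6.73208, 112.83829
4. -42.18355, -51.97431
5. -42.26867, -14.55200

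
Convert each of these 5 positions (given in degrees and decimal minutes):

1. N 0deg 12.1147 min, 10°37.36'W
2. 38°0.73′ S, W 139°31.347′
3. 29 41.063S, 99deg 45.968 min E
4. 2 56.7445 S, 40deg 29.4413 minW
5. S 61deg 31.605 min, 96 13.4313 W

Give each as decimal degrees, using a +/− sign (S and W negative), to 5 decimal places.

Point 1:
  φ: 0 + 12.1147/60 = 0.201912
  N ⇒ keep positive
  λ: 37.36′ = 0.622667°; total 10.622667
  W ⇒ negate
Point 2:
  Lat: 0.73′ = 0.012167°; total 38.012167
  hemisphere S, so the sign is −
  λ: 31.347′ = 0.522450°; total 139.522450
  hemisphere W, so the sign is −
Point 3:
  Lat: 41.063′ = 0.684383°; total 29.684383
  S → negative
  λ: 99 + 45.968/60 = 99.766133
  E → positive
Point 4:
  Lat: 56.7445′ = 0.945742°; total 2.945742
  S ⇒ negate
  Lon: 40 + 29.4413/60 = 40.490688
  hemisphere W, so the sign is −
Point 5:
  Latitude: 31.605′ = 0.526750°; total 61.526750
  S → negative
  λ: 13.4313′ = 0.223855°; total 96.223855
  W ⇒ negate

1. 0.20191, -10.62267
2. -38.01217, -139.52245
3. -29.68438, 99.76613
4. -2.94574, -40.49069
5. -61.52675, -96.22386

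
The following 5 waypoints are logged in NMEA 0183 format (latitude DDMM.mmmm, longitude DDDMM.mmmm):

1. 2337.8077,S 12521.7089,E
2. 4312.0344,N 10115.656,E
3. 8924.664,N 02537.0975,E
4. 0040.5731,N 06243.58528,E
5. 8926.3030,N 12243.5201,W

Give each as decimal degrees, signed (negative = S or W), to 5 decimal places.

1. -23.63013, 125.36182
2. 43.20057, 101.26093
3. 89.41107, 25.61829
4. 0.67622, 62.72642
5. 89.43838, -122.72534

Point 1:
  φ: degrees = first 2 digits = 23, minutes = 37.8077; 23 + 37.8077/60 = 23.630128
  S ⇒ negate
  Lon: degrees = first 3 digits = 125, minutes = 21.7089; 125 + 21.7089/60 = 125.361815
  E → positive
Point 2:
  φ: degrees = first 2 digits = 43, minutes = 12.0344; 43 + 12.0344/60 = 43.200573
  N → positive
  λ: degrees = first 3 digits = 101, minutes = 15.656; 101 + 15.656/60 = 101.260933
  E → positive
Point 3:
  Latitude: degrees = first 2 digits = 89, minutes = 24.664; 89 + 24.664/60 = 89.411067
  N ⇒ keep positive
  Lon: split at 3 digits → 025° and 37.0975′; 25 + 37.0975/60 = 25.618292
  E ⇒ keep positive
Point 4:
  φ: degrees = first 2 digits = 0, minutes = 40.5731; 0 + 40.5731/60 = 0.676218
  N → positive
  Longitude: split at 3 digits → 062° and 43.58528′; 62 + 43.58528/60 = 62.726421
  E → positive
Point 5:
  φ: split at 2 digits → 89° and 26.303′; 89 + 26.303/60 = 89.438383
  N ⇒ keep positive
  Lon: degrees = first 3 digits = 122, minutes = 43.5201; 122 + 43.5201/60 = 122.725335
  hemisphere W, so the sign is −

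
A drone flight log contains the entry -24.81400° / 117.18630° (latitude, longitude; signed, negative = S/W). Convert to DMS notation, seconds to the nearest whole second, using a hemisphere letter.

Latitude is negative → S; |value| = 24.814000
Lat: whole degrees 24; 48.84000′ → 48′ and 50.40″
λ: 0.186300° → 11.17800′; 0.17800 × 60 = 10.68″

24°48′50″ S, 117°11′11″ E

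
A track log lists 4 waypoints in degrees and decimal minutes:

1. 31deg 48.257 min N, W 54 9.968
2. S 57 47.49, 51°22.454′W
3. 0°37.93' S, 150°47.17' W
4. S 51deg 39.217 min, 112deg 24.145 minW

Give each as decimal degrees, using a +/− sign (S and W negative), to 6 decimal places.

Point 1:
  Lat: 48.257′ = 0.804283°; total 31.8042833
  N → positive
  Lon: 54 + 9.968/60 = 54.1661333
  W ⇒ negate
Point 2:
  φ: 57 + 47.49/60 = 57.7915000
  S → negative
  λ: 51 + 22.454/60 = 51.3742333
  W → negative
Point 3:
  Lat: 0 + 37.93/60 = 0.6321667
  hemisphere S, so the sign is −
  λ: 47.17′ = 0.786167°; total 150.7861667
  W ⇒ negate
Point 4:
  Lat: 51 + 39.217/60 = 51.6536167
  S ⇒ negate
  λ: 24.145′ = 0.402417°; total 112.4024167
  W ⇒ negate

1. 31.804283, -54.166133
2. -57.791500, -51.374233
3. -0.632167, -150.786167
4. -51.653617, -112.402417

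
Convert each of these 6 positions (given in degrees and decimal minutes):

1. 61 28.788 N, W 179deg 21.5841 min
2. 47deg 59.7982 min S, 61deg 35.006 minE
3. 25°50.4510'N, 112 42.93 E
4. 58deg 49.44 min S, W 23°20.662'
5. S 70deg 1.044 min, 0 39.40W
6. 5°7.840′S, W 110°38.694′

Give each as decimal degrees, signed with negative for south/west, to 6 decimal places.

Point 1:
  Latitude: 28.788′ = 0.479800°; total 61.4798000
  N → positive
  λ: 179 + 21.5841/60 = 179.3597350
  W ⇒ negate
Point 2:
  Lat: 47 + 59.7982/60 = 47.9966367
  S ⇒ negate
  Lon: 61 + 35.006/60 = 61.5834333
  E → positive
Point 3:
  Latitude: 25 + 50.451/60 = 25.8408500
  N ⇒ keep positive
  λ: 42.93′ = 0.715500°; total 112.7155000
  E → positive
Point 4:
  Lat: 49.44′ = 0.824000°; total 58.8240000
  hemisphere S, so the sign is −
  Lon: 23 + 20.662/60 = 23.3443667
  hemisphere W, so the sign is −
Point 5:
  Latitude: 1.044′ = 0.017400°; total 70.0174000
  hemisphere S, so the sign is −
  λ: 39.4′ = 0.656667°; total 0.6566667
  W → negative
Point 6:
  Latitude: 5 + 7.84/60 = 5.1306667
  S ⇒ negate
  Lon: 38.694′ = 0.644900°; total 110.6449000
  W → negative

1. 61.479800, -179.359735
2. -47.996637, 61.583433
3. 25.840850, 112.715500
4. -58.824000, -23.344367
5. -70.017400, -0.656667
6. -5.130667, -110.644900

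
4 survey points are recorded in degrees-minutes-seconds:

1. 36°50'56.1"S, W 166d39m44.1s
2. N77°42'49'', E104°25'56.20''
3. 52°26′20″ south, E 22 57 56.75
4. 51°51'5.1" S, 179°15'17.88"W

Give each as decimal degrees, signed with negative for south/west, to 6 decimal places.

Point 1:
  Lat: 36° + 50/60 + 56.1/3600 = 36 + 0.833333 + 0.015583 = 36.8489167
  hemisphere S, so the sign is −
  Longitude: 39′ + 44.1″ = 39.73500′; 166 + 39.73500/60 = 166.6622500
  W → negative
Point 2:
  Lat: 77 + 42/60 + 49/3600 = 77.7136111
  N → positive
  Lon: 104° + 25/60 + 56.2/3600 = 104 + 0.416667 + 0.015611 = 104.4322778
  E ⇒ keep positive
Point 3:
  Latitude: 52° + 26/60 + 20/3600 = 52 + 0.433333 + 0.005556 = 52.4388889
  S → negative
  λ: 57′ + 56.75″ = 57.94583′; 22 + 57.94583/60 = 22.9657639
  E ⇒ keep positive
Point 4:
  φ: 51′ + 5.1″ = 51.08500′; 51 + 51.08500/60 = 51.8514167
  S ⇒ negate
  Longitude: 179° + 15/60 + 17.88/3600 = 179 + 0.250000 + 0.004967 = 179.2549667
  W ⇒ negate

1. -36.848917, -166.662250
2. 77.713611, 104.432278
3. -52.438889, 22.965764
4. -51.851417, -179.254967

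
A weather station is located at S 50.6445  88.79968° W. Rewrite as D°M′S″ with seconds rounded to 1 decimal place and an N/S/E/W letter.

50°38′40.2″ S, 88°47′58.8″ W

Lat: 0.644500 × 60 = 38.67000′ → 38′, remainder × 60 = 40.200″
λ: 0.799680 × 60 = 47.98080′ → 47′, remainder × 60 = 58.848″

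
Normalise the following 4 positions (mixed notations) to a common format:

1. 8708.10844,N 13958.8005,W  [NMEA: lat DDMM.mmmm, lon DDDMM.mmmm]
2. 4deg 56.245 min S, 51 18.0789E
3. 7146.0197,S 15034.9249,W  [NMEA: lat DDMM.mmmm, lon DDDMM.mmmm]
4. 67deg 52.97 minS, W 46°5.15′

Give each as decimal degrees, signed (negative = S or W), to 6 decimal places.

1. 87.135141, -139.980008
2. -4.937417, 51.301315
3. -71.766995, -150.582082
4. -67.882833, -46.085833

Point 1:
  Latitude: split at 2 digits → 87° and 8.10844′; 87 + 8.10844/60 = 87.1351407
  N → positive
  Lon: split at 3 digits → 139° and 58.8005′; 139 + 58.8005/60 = 139.9800083
  hemisphere W, so the sign is −
Point 2:
  Lat: 4 + 56.245/60 = 4.9374167
  hemisphere S, so the sign is −
  Longitude: 51 + 18.0789/60 = 51.3013150
  E → positive
Point 3:
  Lat: degrees = first 2 digits = 71, minutes = 46.0197; 71 + 46.0197/60 = 71.7669950
  hemisphere S, so the sign is −
  λ: degrees = first 3 digits = 150, minutes = 34.9249; 150 + 34.9249/60 = 150.5820817
  W ⇒ negate
Point 4:
  Lat: 67 + 52.97/60 = 67.8828333
  S ⇒ negate
  λ: 5.15′ = 0.085833°; total 46.0858333
  hemisphere W, so the sign is −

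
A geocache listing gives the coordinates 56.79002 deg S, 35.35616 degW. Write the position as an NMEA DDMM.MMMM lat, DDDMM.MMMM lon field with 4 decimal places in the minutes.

5647.4012,S / 03521.3696,W

φ: minutes = (56.790020 − 56) × 60 = 47.401200
Lon: minutes = (35.356160 − 35) × 60 = 21.369600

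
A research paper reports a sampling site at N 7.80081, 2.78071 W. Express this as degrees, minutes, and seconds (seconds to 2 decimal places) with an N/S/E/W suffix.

7°48′2.92″ N, 2°46′50.56″ W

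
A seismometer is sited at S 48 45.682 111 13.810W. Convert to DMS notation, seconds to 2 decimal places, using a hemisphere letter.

48°45′40.92″ S, 111°13′48.60″ W

Latitude: fractional minutes 0.68200 × 60 = 40.9200″
λ: fractional minutes 0.81000 × 60 = 48.6000″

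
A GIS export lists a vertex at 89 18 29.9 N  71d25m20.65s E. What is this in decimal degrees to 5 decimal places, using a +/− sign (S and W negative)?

Latitude: 18′ + 29.9″ = 18.49833′; 89 + 18.49833/60 = 89.308306
N ⇒ keep positive
λ: 71° + 25/60 + 20.65/3600 = 71 + 0.416667 + 0.005736 = 71.422403
E ⇒ keep positive

89.30831, 71.42240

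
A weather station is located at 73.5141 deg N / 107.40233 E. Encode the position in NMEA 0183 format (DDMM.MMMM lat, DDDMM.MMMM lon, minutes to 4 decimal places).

Lat: fractional part 0.514100 → 30.846000 minutes
Longitude: 107° + 0.402330 × 60 = 107° 24.139800′

7330.8460,N / 10724.1398,E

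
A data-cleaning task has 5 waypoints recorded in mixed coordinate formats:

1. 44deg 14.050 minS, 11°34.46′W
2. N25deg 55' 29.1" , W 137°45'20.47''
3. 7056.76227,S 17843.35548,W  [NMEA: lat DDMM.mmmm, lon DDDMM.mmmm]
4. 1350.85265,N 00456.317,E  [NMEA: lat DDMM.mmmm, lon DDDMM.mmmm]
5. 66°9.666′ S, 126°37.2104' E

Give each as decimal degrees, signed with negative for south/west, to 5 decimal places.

1. -44.23417, -11.57433
2. 25.92475, -137.75569
3. -70.94604, -178.72259
4. 13.84754, 4.93862
5. -66.16110, 126.62017

Point 1:
  Latitude: 44 + 14.05/60 = 44.234167
  hemisphere S, so the sign is −
  Longitude: 11 + 34.46/60 = 11.574333
  hemisphere W, so the sign is −
Point 2:
  Lat: 25 + 55/60 + 29.1/3600 = 25.924750
  N ⇒ keep positive
  Longitude: 45′ + 20.47″ = 45.34117′; 137 + 45.34117/60 = 137.755686
  W ⇒ negate
Point 3:
  φ: split at 2 digits → 70° and 56.76227′; 70 + 56.76227/60 = 70.946038
  S → negative
  Lon: split at 3 digits → 178° and 43.35548′; 178 + 43.35548/60 = 178.722591
  W → negative
Point 4:
  Latitude: degrees = first 2 digits = 13, minutes = 50.85265; 13 + 50.85265/60 = 13.847544
  N ⇒ keep positive
  λ: degrees = first 3 digits = 4, minutes = 56.317; 4 + 56.317/60 = 4.938617
  E → positive
Point 5:
  Latitude: 9.666′ = 0.161100°; total 66.161100
  hemisphere S, so the sign is −
  Lon: 126 + 37.2104/60 = 126.620173
  E ⇒ keep positive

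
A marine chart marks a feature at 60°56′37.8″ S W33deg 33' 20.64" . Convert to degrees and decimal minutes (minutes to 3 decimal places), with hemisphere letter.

60° 56.630′ S, 33° 33.344′ W

Lat: seconds/60 = 0.63000; minutes = 56 + 0.63000 = 56.63000
λ: seconds/60 = 0.34400; minutes = 33 + 0.34400 = 33.34400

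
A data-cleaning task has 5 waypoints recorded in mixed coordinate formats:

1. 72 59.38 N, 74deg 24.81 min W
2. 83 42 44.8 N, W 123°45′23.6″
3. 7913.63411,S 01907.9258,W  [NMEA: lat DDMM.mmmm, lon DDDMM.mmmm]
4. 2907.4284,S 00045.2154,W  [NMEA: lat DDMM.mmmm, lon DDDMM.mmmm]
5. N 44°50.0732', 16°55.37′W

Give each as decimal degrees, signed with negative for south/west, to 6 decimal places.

1. 72.989667, -74.413500
2. 83.712444, -123.756556
3. -79.227235, -19.132097
4. -29.123807, -0.753590
5. 44.834553, -16.922833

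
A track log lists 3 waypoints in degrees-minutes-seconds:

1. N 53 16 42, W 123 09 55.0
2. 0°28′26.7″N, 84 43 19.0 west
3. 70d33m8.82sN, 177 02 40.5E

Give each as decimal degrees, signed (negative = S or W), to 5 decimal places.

1. 53.27833, -123.16528
2. 0.47408, -84.72194
3. 70.55245, 177.04458

Point 1:
  Lat: 16′ + 42″ = 16.70000′; 53 + 16.70000/60 = 53.278333
  N → positive
  λ: 9′ + 55″ = 9.91667′; 123 + 9.91667/60 = 123.165278
  W ⇒ negate
Point 2:
  Latitude: 0° + 28/60 + 26.7/3600 = 0 + 0.466667 + 0.007417 = 0.474083
  N → positive
  Longitude: 84 + 43/60 + 19/3600 = 84.721944
  W → negative
Point 3:
  Lat: 70° + 33/60 + 8.82/3600 = 70 + 0.550000 + 0.002450 = 70.552450
  N ⇒ keep positive
  Lon: 2′ + 40.5″ = 2.67500′; 177 + 2.67500/60 = 177.044583
  E ⇒ keep positive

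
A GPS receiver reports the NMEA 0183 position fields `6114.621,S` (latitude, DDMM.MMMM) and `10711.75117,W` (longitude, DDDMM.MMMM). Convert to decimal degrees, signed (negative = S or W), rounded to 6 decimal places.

-61.243683, -107.195853

Latitude: split at 2 digits → 61° and 14.621′; 61 + 14.621/60 = 61.2436833
hemisphere S, so the sign is −
Longitude: degrees = first 3 digits = 107, minutes = 11.75117; 107 + 11.75117/60 = 107.1958528
W ⇒ negate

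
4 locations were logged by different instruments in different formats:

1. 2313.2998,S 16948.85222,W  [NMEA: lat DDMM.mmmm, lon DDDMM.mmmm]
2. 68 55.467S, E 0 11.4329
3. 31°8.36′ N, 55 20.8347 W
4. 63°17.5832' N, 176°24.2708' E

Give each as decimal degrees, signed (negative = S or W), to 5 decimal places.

1. -23.22166, -169.81420
2. -68.92445, 0.19055
3. 31.13933, -55.34725
4. 63.29305, 176.40451

Point 1:
  φ: degrees = first 2 digits = 23, minutes = 13.2998; 23 + 13.2998/60 = 23.221663
  S → negative
  λ: split at 3 digits → 169° and 48.85222′; 169 + 48.85222/60 = 169.814204
  hemisphere W, so the sign is −
Point 2:
  Latitude: 55.467′ = 0.924450°; total 68.924450
  hemisphere S, so the sign is −
  Longitude: 0 + 11.4329/60 = 0.190548
  E → positive
Point 3:
  Latitude: 31 + 8.36/60 = 31.139333
  N ⇒ keep positive
  Longitude: 20.8347′ = 0.347245°; total 55.347245
  W ⇒ negate
Point 4:
  φ: 63 + 17.5832/60 = 63.293053
  N → positive
  Longitude: 176 + 24.2708/60 = 176.404513
  E → positive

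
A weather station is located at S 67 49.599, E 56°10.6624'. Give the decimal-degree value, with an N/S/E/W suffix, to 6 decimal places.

67.826650° S, 56.177707° E

φ: 49.599′ = 0.826650°; total 67.8266500
Lon: 56 + 10.6624/60 = 56.1777067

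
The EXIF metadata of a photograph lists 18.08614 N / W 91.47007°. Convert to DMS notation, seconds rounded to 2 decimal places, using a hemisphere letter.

18°05′10.10″ N, 91°28′12.25″ W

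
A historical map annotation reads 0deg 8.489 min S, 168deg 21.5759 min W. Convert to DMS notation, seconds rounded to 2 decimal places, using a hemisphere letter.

Latitude: 8.48900′ → 8′ and 0.48900 × 60 = 29.3400″
λ: fractional minutes 0.57590 × 60 = 34.5540″

0°08′29.34″ S, 168°21′34.55″ W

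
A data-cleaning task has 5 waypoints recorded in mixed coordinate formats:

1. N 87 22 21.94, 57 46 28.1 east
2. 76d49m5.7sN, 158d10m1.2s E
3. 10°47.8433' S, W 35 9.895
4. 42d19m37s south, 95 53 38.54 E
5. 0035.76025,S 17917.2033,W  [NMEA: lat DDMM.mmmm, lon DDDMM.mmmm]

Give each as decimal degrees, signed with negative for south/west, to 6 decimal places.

1. 87.372761, 57.774472
2. 76.818250, 158.167000
3. -10.797388, -35.164917
4. -42.326944, 95.894039
5. -0.596004, -179.286722

Point 1:
  Latitude: 87° + 22/60 + 21.94/3600 = 87 + 0.366667 + 0.006094 = 87.3727611
  N → positive
  Lon: 46′ + 28.1″ = 46.46833′; 57 + 46.46833/60 = 57.7744722
  E ⇒ keep positive
Point 2:
  Latitude: 49′ + 5.7″ = 49.09500′; 76 + 49.09500/60 = 76.8182500
  N ⇒ keep positive
  Longitude: 10′ + 1.2″ = 10.02000′; 158 + 10.02000/60 = 158.1670000
  E → positive
Point 3:
  Lat: 47.8433′ = 0.797388°; total 10.7973883
  hemisphere S, so the sign is −
  Lon: 9.895′ = 0.164917°; total 35.1649167
  W ⇒ negate
Point 4:
  Latitude: 42° + 19/60 + 37/3600 = 42 + 0.316667 + 0.010278 = 42.3269444
  S → negative
  Lon: 53′ + 38.54″ = 53.64233′; 95 + 53.64233/60 = 95.8940389
  E → positive
Point 5:
  Latitude: degrees = first 2 digits = 0, minutes = 35.76025; 0 + 35.76025/60 = 0.5960042
  S ⇒ negate
  λ: degrees = first 3 digits = 179, minutes = 17.2033; 179 + 17.2033/60 = 179.2867217
  hemisphere W, so the sign is −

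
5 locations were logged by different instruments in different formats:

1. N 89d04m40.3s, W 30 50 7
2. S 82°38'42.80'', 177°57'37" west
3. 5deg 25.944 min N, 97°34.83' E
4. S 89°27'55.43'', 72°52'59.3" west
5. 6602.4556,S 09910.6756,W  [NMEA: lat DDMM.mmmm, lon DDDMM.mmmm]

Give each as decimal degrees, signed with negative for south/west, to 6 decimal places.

Point 1:
  φ: 4′ + 40.3″ = 4.67167′; 89 + 4.67167/60 = 89.0778611
  N → positive
  Lon: 30° + 50/60 + 7/3600 = 30 + 0.833333 + 0.001944 = 30.8352778
  hemisphere W, so the sign is −
Point 2:
  Lat: 38′ + 42.8″ = 38.71333′; 82 + 38.71333/60 = 82.6452222
  hemisphere S, so the sign is −
  λ: 177 + 57/60 + 37/3600 = 177.9602778
  hemisphere W, so the sign is −
Point 3:
  Latitude: 5 + 25.944/60 = 5.4324000
  N → positive
  Longitude: 34.83′ = 0.580500°; total 97.5805000
  E → positive
Point 4:
  φ: 89° + 27/60 + 55.43/3600 = 89 + 0.450000 + 0.015397 = 89.4653972
  S ⇒ negate
  Lon: 72° + 52/60 + 59.3/3600 = 72 + 0.866667 + 0.016472 = 72.8831389
  W ⇒ negate
Point 5:
  Latitude: degrees = first 2 digits = 66, minutes = 2.4556; 66 + 2.4556/60 = 66.0409267
  S → negative
  λ: split at 3 digits → 099° and 10.6756′; 99 + 10.6756/60 = 99.1779267
  hemisphere W, so the sign is −

1. 89.077861, -30.835278
2. -82.645222, -177.960278
3. 5.432400, 97.580500
4. -89.465397, -72.883139
5. -66.040927, -99.177927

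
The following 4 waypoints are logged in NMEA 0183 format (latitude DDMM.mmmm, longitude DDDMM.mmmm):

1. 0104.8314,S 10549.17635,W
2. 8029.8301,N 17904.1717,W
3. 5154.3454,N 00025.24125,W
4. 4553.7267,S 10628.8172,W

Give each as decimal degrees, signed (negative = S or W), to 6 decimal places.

1. -1.080523, -105.819606
2. 80.497168, -179.069528
3. 51.905757, -0.420688
4. -45.895445, -106.480287

Point 1:
  Latitude: degrees = first 2 digits = 1, minutes = 4.8314; 1 + 4.8314/60 = 1.0805233
  S ⇒ negate
  λ: split at 3 digits → 105° and 49.17635′; 105 + 49.17635/60 = 105.8196058
  hemisphere W, so the sign is −
Point 2:
  φ: split at 2 digits → 80° and 29.8301′; 80 + 29.8301/60 = 80.4971683
  N ⇒ keep positive
  Lon: split at 3 digits → 179° and 4.1717′; 179 + 4.1717/60 = 179.0695283
  W → negative
Point 3:
  Latitude: degrees = first 2 digits = 51, minutes = 54.3454; 51 + 54.3454/60 = 51.9057567
  N ⇒ keep positive
  Lon: degrees = first 3 digits = 0, minutes = 25.24125; 0 + 25.24125/60 = 0.4206875
  hemisphere W, so the sign is −
Point 4:
  φ: split at 2 digits → 45° and 53.7267′; 45 + 53.7267/60 = 45.8954450
  S → negative
  Longitude: degrees = first 3 digits = 106, minutes = 28.8172; 106 + 28.8172/60 = 106.4802867
  W ⇒ negate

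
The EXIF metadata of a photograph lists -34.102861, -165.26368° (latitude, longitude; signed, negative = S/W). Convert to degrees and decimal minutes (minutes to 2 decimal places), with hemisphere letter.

Latitude is negative → S; |value| = 34.102861
Latitude: 34° + 0.102861 × 60 = 34° 6.1717′
Longitude is negative → W; |value| = 165.263680
Longitude: fractional part 0.263680 → 15.8208 minutes

34° 6.17′ S, 165° 15.82′ W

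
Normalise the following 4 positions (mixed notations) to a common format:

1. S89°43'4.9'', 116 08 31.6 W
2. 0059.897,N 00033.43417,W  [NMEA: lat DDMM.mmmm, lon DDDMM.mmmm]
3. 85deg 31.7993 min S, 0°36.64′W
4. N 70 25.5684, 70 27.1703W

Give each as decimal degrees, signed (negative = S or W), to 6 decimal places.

1. -89.718028, -116.142111
2. 0.998283, -0.557236
3. -85.529988, -0.610667
4. 70.426140, -70.452838

Point 1:
  Lat: 43′ + 4.9″ = 43.08167′; 89 + 43.08167/60 = 89.7180278
  S ⇒ negate
  Lon: 8′ + 31.6″ = 8.52667′; 116 + 8.52667/60 = 116.1421111
  W → negative
Point 2:
  Latitude: degrees = first 2 digits = 0, minutes = 59.897; 0 + 59.897/60 = 0.9982833
  N → positive
  Lon: degrees = first 3 digits = 0, minutes = 33.43417; 0 + 33.43417/60 = 0.5572362
  W ⇒ negate
Point 3:
  Latitude: 31.7993′ = 0.529988°; total 85.5299883
  S → negative
  Lon: 0 + 36.64/60 = 0.6106667
  W → negative
Point 4:
  φ: 70 + 25.5684/60 = 70.4261400
  N ⇒ keep positive
  Longitude: 27.1703′ = 0.452838°; total 70.4528383
  W ⇒ negate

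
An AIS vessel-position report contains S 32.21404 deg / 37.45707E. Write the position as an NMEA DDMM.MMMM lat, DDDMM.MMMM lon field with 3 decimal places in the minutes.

Lat: minutes = (32.214040 − 32) × 60 = 12.84240
Longitude: minutes = (37.457070 − 37) × 60 = 27.42420

3212.842,S / 03727.424,E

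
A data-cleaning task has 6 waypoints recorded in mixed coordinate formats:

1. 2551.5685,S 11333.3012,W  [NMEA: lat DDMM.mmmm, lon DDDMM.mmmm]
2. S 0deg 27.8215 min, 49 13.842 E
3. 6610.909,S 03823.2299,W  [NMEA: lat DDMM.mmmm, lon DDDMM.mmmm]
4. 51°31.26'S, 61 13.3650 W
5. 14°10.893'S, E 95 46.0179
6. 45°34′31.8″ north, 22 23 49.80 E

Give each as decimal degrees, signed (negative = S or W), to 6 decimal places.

1. -25.859475, -113.555020
2. -0.463692, 49.230700
3. -66.181817, -38.387165
4. -51.521000, -61.222750
5. -14.181550, 95.766965
6. 45.575500, 22.397167

Point 1:
  Lat: degrees = first 2 digits = 25, minutes = 51.5685; 25 + 51.5685/60 = 25.8594750
  S ⇒ negate
  λ: split at 3 digits → 113° and 33.3012′; 113 + 33.3012/60 = 113.5550200
  hemisphere W, so the sign is −
Point 2:
  Latitude: 0 + 27.8215/60 = 0.4636917
  S → negative
  Lon: 49 + 13.842/60 = 49.2307000
  E ⇒ keep positive
Point 3:
  Latitude: split at 2 digits → 66° and 10.909′; 66 + 10.909/60 = 66.1818167
  hemisphere S, so the sign is −
  λ: degrees = first 3 digits = 38, minutes = 23.2299; 38 + 23.2299/60 = 38.3871650
  W ⇒ negate
Point 4:
  Lat: 51 + 31.26/60 = 51.5210000
  hemisphere S, so the sign is −
  Longitude: 13.365′ = 0.222750°; total 61.2227500
  W → negative
Point 5:
  φ: 14 + 10.893/60 = 14.1815500
  S ⇒ negate
  λ: 46.0179′ = 0.766965°; total 95.7669650
  E → positive
Point 6:
  Lat: 34′ + 31.8″ = 34.53000′; 45 + 34.53000/60 = 45.5755000
  N ⇒ keep positive
  λ: 22° + 23/60 + 49.8/3600 = 22 + 0.383333 + 0.013833 = 22.3971667
  E ⇒ keep positive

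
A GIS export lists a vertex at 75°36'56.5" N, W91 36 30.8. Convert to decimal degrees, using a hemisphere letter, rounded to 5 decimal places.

75.61569° N, 91.60856° W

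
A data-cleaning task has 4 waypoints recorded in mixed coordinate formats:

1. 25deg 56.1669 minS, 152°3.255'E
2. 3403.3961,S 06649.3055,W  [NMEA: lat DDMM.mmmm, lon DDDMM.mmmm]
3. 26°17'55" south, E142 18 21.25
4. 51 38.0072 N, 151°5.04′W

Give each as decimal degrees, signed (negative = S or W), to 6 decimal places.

Point 1:
  Latitude: 25 + 56.1669/60 = 25.9361150
  hemisphere S, so the sign is −
  λ: 3.255′ = 0.054250°; total 152.0542500
  E ⇒ keep positive
Point 2:
  Lat: split at 2 digits → 34° and 3.3961′; 34 + 3.3961/60 = 34.0566017
  S ⇒ negate
  Longitude: degrees = first 3 digits = 66, minutes = 49.3055; 66 + 49.3055/60 = 66.8217583
  W → negative
Point 3:
  φ: 26° + 17/60 + 55/3600 = 26 + 0.283333 + 0.015278 = 26.2986111
  S ⇒ negate
  Longitude: 18′ + 21.25″ = 18.35417′; 142 + 18.35417/60 = 142.3059028
  E → positive
Point 4:
  φ: 38.0072′ = 0.633453°; total 51.6334533
  N → positive
  λ: 5.04′ = 0.084000°; total 151.0840000
  W → negative

1. -25.936115, 152.054250
2. -34.056602, -66.821758
3. -26.298611, 142.305903
4. 51.633453, -151.084000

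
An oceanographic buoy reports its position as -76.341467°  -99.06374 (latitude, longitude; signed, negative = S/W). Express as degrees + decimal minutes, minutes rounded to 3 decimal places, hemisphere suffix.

76° 20.488′ S, 99° 3.824′ W

Latitude is negative → S; |value| = 76.341467
Latitude: minutes = (76.341467 − 76) × 60 = 20.48802
Longitude is negative → W; |value| = 99.063740
Lon: minutes = (99.063740 − 99) × 60 = 3.82440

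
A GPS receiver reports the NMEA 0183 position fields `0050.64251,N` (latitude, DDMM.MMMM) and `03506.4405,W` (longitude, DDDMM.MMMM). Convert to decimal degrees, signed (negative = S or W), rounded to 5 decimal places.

Lat: split at 2 digits → 00° and 50.64251′; 0 + 50.64251/60 = 0.844042
N → positive
Longitude: split at 3 digits → 035° and 6.4405′; 35 + 6.4405/60 = 35.107342
W ⇒ negate

0.84404, -35.10734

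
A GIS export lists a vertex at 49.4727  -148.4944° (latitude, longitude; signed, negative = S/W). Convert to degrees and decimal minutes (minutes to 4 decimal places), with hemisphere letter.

49° 28.3620′ N, 148° 29.6640′ W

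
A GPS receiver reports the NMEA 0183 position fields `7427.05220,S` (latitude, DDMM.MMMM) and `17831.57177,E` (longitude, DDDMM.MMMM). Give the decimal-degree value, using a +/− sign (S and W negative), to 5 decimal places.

-74.45087, 178.52620

Lat: split at 2 digits → 74° and 27.0522′; 74 + 27.0522/60 = 74.450870
hemisphere S, so the sign is −
Longitude: degrees = first 3 digits = 178, minutes = 31.57177; 178 + 31.57177/60 = 178.526196
E ⇒ keep positive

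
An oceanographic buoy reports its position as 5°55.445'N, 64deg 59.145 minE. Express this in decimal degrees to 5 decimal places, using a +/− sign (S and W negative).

5.92408, 64.98575

φ: 5 + 55.445/60 = 5.924083
N ⇒ keep positive
Longitude: 59.145′ = 0.985750°; total 64.985750
E → positive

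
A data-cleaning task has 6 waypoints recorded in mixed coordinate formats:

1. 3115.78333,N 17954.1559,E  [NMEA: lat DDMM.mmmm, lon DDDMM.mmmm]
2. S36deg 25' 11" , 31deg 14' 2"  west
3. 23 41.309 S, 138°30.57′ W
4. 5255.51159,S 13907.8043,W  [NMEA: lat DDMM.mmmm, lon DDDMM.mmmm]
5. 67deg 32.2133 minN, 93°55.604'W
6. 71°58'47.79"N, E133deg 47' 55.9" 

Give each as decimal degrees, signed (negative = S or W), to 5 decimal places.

Point 1:
  Latitude: split at 2 digits → 31° and 15.78333′; 31 + 15.78333/60 = 31.263056
  N → positive
  Lon: split at 3 digits → 179° and 54.1559′; 179 + 54.1559/60 = 179.902598
  E ⇒ keep positive
Point 2:
  Lat: 25′ + 11″ = 25.18333′; 36 + 25.18333/60 = 36.419722
  S ⇒ negate
  Lon: 31 + 14/60 + 2/3600 = 31.233889
  hemisphere W, so the sign is −
Point 3:
  Lat: 41.309′ = 0.688483°; total 23.688483
  S ⇒ negate
  Lon: 30.57′ = 0.509500°; total 138.509500
  hemisphere W, so the sign is −
Point 4:
  Latitude: split at 2 digits → 52° and 55.51159′; 52 + 55.51159/60 = 52.925193
  hemisphere S, so the sign is −
  λ: degrees = first 3 digits = 139, minutes = 7.8043; 139 + 7.8043/60 = 139.130072
  hemisphere W, so the sign is −
Point 5:
  Lat: 32.2133′ = 0.536888°; total 67.536888
  N → positive
  Lon: 93 + 55.604/60 = 93.926733
  W → negative
Point 6:
  Latitude: 58′ + 47.79″ = 58.79650′; 71 + 58.79650/60 = 71.979942
  N → positive
  Lon: 133 + 47/60 + 55.9/3600 = 133.798861
  E → positive

1. 31.26306, 179.90260
2. -36.41972, -31.23389
3. -23.68848, -138.50950
4. -52.92519, -139.13007
5. 67.53689, -93.92673
6. 71.97994, 133.79886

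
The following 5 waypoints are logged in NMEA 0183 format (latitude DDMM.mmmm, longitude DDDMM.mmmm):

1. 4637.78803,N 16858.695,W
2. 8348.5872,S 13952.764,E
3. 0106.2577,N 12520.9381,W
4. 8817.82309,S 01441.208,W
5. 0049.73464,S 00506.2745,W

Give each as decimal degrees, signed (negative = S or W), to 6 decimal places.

1. 46.629801, -168.978250
2. -83.809787, 139.879400
3. 1.104295, -125.348968
4. -88.297052, -14.686800
5. -0.828911, -5.104575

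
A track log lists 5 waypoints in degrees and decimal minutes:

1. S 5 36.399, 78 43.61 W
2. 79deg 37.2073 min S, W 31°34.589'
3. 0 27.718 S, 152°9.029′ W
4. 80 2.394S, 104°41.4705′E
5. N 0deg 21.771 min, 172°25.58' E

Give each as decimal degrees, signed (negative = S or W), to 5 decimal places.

Point 1:
  Latitude: 5 + 36.399/60 = 5.606650
  S ⇒ negate
  Longitude: 78 + 43.61/60 = 78.726833
  hemisphere W, so the sign is −
Point 2:
  Lat: 79 + 37.2073/60 = 79.620122
  hemisphere S, so the sign is −
  λ: 31 + 34.589/60 = 31.576483
  hemisphere W, so the sign is −
Point 3:
  φ: 27.718′ = 0.461967°; total 0.461967
  hemisphere S, so the sign is −
  λ: 152 + 9.029/60 = 152.150483
  W → negative
Point 4:
  φ: 2.394′ = 0.039900°; total 80.039900
  hemisphere S, so the sign is −
  Longitude: 104 + 41.4705/60 = 104.691175
  E ⇒ keep positive
Point 5:
  φ: 21.771′ = 0.362850°; total 0.362850
  N ⇒ keep positive
  λ: 172 + 25.58/60 = 172.426333
  E ⇒ keep positive

1. -5.60665, -78.72683
2. -79.62012, -31.57648
3. -0.46197, -152.15048
4. -80.03990, 104.69118
5. 0.36285, 172.42633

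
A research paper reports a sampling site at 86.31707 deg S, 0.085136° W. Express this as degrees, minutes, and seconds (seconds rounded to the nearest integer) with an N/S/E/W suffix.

φ: 0.317070 × 60 = 19.02420′ → 19′, remainder × 60 = 1.45″
Longitude: 0.085136 × 60 = 5.10816′ → 5′, remainder × 60 = 6.49″

86°19′1″ S, 0°05′6″ W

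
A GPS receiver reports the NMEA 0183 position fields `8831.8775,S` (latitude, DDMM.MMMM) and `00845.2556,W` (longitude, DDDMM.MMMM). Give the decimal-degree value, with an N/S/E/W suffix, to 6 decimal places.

88.531292° S, 8.754260° W

Lat: degrees = first 2 digits = 88, minutes = 31.8775; 88 + 31.8775/60 = 88.5312917
λ: split at 3 digits → 008° and 45.2556′; 8 + 45.2556/60 = 8.7542600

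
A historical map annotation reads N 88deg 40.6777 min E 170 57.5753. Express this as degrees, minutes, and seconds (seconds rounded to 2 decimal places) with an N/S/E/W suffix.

88°40′40.66″ N, 170°57′34.52″ E

Lat: 40.67770′ → 40′ and 0.67770 × 60 = 40.6620″
λ: fractional minutes 0.57530 × 60 = 34.5180″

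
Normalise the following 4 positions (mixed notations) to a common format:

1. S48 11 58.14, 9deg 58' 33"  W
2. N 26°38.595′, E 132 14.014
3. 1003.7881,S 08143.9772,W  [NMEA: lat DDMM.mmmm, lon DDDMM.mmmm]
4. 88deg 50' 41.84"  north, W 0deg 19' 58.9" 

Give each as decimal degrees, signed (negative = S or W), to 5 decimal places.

Point 1:
  φ: 48° + 11/60 + 58.14/3600 = 48 + 0.183333 + 0.016150 = 48.199483
  hemisphere S, so the sign is −
  λ: 9 + 58/60 + 33/3600 = 9.975833
  W → negative
Point 2:
  Lat: 26 + 38.595/60 = 26.643250
  N → positive
  Longitude: 14.014′ = 0.233567°; total 132.233567
  E → positive
Point 3:
  Latitude: split at 2 digits → 10° and 3.7881′; 10 + 3.7881/60 = 10.063135
  S ⇒ negate
  Longitude: degrees = first 3 digits = 81, minutes = 43.9772; 81 + 43.9772/60 = 81.732953
  W ⇒ negate
Point 4:
  Latitude: 50′ + 41.84″ = 50.69733′; 88 + 50.69733/60 = 88.844956
  N ⇒ keep positive
  Longitude: 19′ + 58.9″ = 19.98167′; 0 + 19.98167/60 = 0.333028
  W → negative

1. -48.19948, -9.97583
2. 26.64325, 132.23357
3. -10.06314, -81.73295
4. 88.84496, -0.33303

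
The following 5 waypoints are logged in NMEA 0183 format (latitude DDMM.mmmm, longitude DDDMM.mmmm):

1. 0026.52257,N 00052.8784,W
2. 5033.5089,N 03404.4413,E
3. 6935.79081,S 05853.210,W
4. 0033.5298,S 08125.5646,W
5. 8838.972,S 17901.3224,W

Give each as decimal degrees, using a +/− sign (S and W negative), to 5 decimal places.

1. 0.44204, -0.88131
2. 50.55848, 34.07402
3. -69.59651, -58.88683
4. -0.55883, -81.42608
5. -88.64953, -179.02204

Point 1:
  Lat: split at 2 digits → 00° and 26.52257′; 0 + 26.52257/60 = 0.442043
  N ⇒ keep positive
  Lon: degrees = first 3 digits = 0, minutes = 52.8784; 0 + 52.8784/60 = 0.881307
  W ⇒ negate
Point 2:
  φ: degrees = first 2 digits = 50, minutes = 33.5089; 50 + 33.5089/60 = 50.558482
  N ⇒ keep positive
  Longitude: degrees = first 3 digits = 34, minutes = 4.4413; 34 + 4.4413/60 = 34.074022
  E ⇒ keep positive
Point 3:
  Lat: degrees = first 2 digits = 69, minutes = 35.79081; 69 + 35.79081/60 = 69.596514
  S ⇒ negate
  Lon: split at 3 digits → 058° and 53.21′; 58 + 53.21/60 = 58.886833
  hemisphere W, so the sign is −
Point 4:
  φ: degrees = first 2 digits = 0, minutes = 33.5298; 0 + 33.5298/60 = 0.558830
  S ⇒ negate
  Lon: degrees = first 3 digits = 81, minutes = 25.5646; 81 + 25.5646/60 = 81.426077
  W → negative
Point 5:
  φ: degrees = first 2 digits = 88, minutes = 38.972; 88 + 38.972/60 = 88.649533
  S ⇒ negate
  Longitude: split at 3 digits → 179° and 1.3224′; 179 + 1.3224/60 = 179.022040
  hemisphere W, so the sign is −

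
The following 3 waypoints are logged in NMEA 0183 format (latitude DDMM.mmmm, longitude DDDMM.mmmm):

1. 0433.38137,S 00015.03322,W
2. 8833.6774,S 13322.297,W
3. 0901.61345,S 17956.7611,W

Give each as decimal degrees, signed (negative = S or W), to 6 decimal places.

1. -4.556356, -0.250554
2. -88.561290, -133.371617
3. -9.026891, -179.946018

Point 1:
  Latitude: split at 2 digits → 04° and 33.38137′; 4 + 33.38137/60 = 4.5563562
  hemisphere S, so the sign is −
  λ: degrees = first 3 digits = 0, minutes = 15.03322; 0 + 15.03322/60 = 0.2505537
  hemisphere W, so the sign is −
Point 2:
  φ: degrees = first 2 digits = 88, minutes = 33.6774; 88 + 33.6774/60 = 88.5612900
  S ⇒ negate
  Lon: split at 3 digits → 133° and 22.297′; 133 + 22.297/60 = 133.3716167
  W ⇒ negate
Point 3:
  Lat: degrees = first 2 digits = 9, minutes = 1.61345; 9 + 1.61345/60 = 9.0268908
  S ⇒ negate
  Longitude: split at 3 digits → 179° and 56.7611′; 179 + 56.7611/60 = 179.9460183
  hemisphere W, so the sign is −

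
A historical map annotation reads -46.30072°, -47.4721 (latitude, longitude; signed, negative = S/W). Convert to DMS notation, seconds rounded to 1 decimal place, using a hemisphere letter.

46°18′2.6″ S, 47°28′19.6″ W

Latitude is negative → S; |value| = 46.300720
Latitude: whole degrees 46; 18.04320′ → 18′ and 2.592″
Longitude is negative → W; |value| = 47.472100
Lon: whole degrees 47; 28.32600′ → 28′ and 19.560″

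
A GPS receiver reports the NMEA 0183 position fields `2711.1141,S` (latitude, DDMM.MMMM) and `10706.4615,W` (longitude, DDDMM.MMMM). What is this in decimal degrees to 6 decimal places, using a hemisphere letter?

Latitude: degrees = first 2 digits = 27, minutes = 11.1141; 27 + 11.1141/60 = 27.1852350
Longitude: degrees = first 3 digits = 107, minutes = 6.4615; 107 + 6.4615/60 = 107.1076917

27.185235° S, 107.107692° W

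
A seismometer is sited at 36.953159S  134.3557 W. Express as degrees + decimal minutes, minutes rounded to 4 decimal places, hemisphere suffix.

36° 57.1895′ S, 134° 21.3420′ W

φ: 36° + 0.953159 × 60 = 36° 57.189540′
Lon: 134° + 0.355700 × 60 = 134° 21.342000′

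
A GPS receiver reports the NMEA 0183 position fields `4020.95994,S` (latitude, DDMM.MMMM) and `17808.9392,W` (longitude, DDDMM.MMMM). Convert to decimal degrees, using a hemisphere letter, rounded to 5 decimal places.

40.34933° S, 178.14899° W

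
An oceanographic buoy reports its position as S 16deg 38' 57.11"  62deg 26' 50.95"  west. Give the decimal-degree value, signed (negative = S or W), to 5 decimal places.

-16.64920, -62.44749

Latitude: 16° + 38/60 + 57.11/3600 = 16 + 0.633333 + 0.015864 = 16.649197
S ⇒ negate
λ: 62° + 26/60 + 50.95/3600 = 62 + 0.433333 + 0.014153 = 62.447486
W → negative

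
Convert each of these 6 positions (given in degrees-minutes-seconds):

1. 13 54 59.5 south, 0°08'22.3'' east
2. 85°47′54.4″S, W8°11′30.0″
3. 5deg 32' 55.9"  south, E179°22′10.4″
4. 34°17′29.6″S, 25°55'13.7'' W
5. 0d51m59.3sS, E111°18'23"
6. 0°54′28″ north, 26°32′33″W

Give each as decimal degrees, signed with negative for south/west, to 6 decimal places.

1. -13.916528, 0.139528
2. -85.798444, -8.191667
3. -5.548861, 179.369556
4. -34.291556, -25.920472
5. -0.866472, 111.306389
6. 0.907778, -26.542500

Point 1:
  φ: 54′ + 59.5″ = 54.99167′; 13 + 54.99167/60 = 13.9165278
  S ⇒ negate
  Lon: 0° + 8/60 + 22.3/3600 = 0 + 0.133333 + 0.006194 = 0.1395278
  E ⇒ keep positive
Point 2:
  Latitude: 47′ + 54.4″ = 47.90667′; 85 + 47.90667/60 = 85.7984444
  S ⇒ negate
  Lon: 8° + 11/60 + 30/3600 = 8 + 0.183333 + 0.008333 = 8.1916667
  W → negative
Point 3:
  Lat: 5° + 32/60 + 55.9/3600 = 5 + 0.533333 + 0.015528 = 5.5488611
  S → negative
  Lon: 179° + 22/60 + 10.4/3600 = 179 + 0.366667 + 0.002889 = 179.3695556
  E → positive
Point 4:
  φ: 34 + 17/60 + 29.6/3600 = 34.2915556
  S ⇒ negate
  λ: 25 + 55/60 + 13.7/3600 = 25.9204722
  hemisphere W, so the sign is −
Point 5:
  φ: 0 + 51/60 + 59.3/3600 = 0.8664722
  S → negative
  Longitude: 18′ + 23″ = 18.38333′; 111 + 18.38333/60 = 111.3063889
  E → positive
Point 6:
  Latitude: 0 + 54/60 + 28/3600 = 0.9077778
  N → positive
  λ: 32′ + 33″ = 32.55000′; 26 + 32.55000/60 = 26.5425000
  W → negative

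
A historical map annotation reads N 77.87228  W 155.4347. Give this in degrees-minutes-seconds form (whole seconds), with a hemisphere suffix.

77°52′20″ N, 155°26′5″ W

Lat: 0.872280 × 60 = 52.33680′ → 52′, remainder × 60 = 20.21″
Lon: 0.434700° → 26.08200′; 0.08200 × 60 = 4.92″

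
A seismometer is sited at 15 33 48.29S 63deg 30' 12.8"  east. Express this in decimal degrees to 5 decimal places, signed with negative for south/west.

-15.56341, 63.50356

Latitude: 15 + 33/60 + 48.29/3600 = 15.563414
S → negative
Longitude: 63° + 30/60 + 12.8/3600 = 63 + 0.500000 + 0.003556 = 63.503556
E ⇒ keep positive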